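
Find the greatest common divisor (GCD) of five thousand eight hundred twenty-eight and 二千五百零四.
Convert five thousand eight hundred twenty-eight (English words) → 5×1000 + 8×100 + 28 = 5828 (decimal)
Convert 二千五百零四 (Chinese numeral) → 2×1000 + 5×100 + 4 = 2504 (decimal)
Compute gcd(5828, 2504) = 4
4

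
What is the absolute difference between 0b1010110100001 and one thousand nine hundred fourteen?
Convert 0b1010110100001 (binary) → 4096 + 1024 + 256 + 128 + 32 + 1 = 5537 (decimal)
Convert one thousand nine hundred fourteen (English words) → 1×1000 + 9×100 + 14 = 1914 (decimal)
Compute |5537 - 1914| = 3623
3623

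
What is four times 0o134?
Convert four (English words) → 4 (decimal)
Convert 0o134 (octal) → 1×64 + 3×8 + 4 = 92 (decimal)
Compute 4 × 92 = 368
368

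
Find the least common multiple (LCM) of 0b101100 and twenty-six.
Convert 0b101100 (binary) → 32 + 8 + 4 = 44 (decimal)
Convert twenty-six (English words) → 26 (decimal)
Compute lcm(44, 26) = 572
572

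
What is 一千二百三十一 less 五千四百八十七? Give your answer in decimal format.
Convert 一千二百三十一 (Chinese numeral) → 1×1000 + 2×100 + 3×10 + 1 = 1231 (decimal)
Convert 五千四百八十七 (Chinese numeral) → 5×1000 + 4×100 + 8×10 + 7 = 5487 (decimal)
Compute 1231 - 5487 = -4256
-4256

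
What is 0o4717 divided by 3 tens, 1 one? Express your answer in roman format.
Convert 0o4717 (octal) → 4×512 + 7×64 + 1×8 + 7 = 2511 (decimal)
Convert 3 tens, 1 one (place-value notation) → 3×10 + 1 = 31 (decimal)
Compute 2511 ÷ 31 = 81
Convert 81 (decimal) → 81 = 50 + 10 + 10 + 10 + 1 → LXXXI (Roman numeral)
LXXXI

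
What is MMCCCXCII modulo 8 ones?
Convert MMCCCXCII (Roman numeral) → 1000 + 1000 + 100 + 100 + 100 + 90 + 1 + 1 = 2392 (decimal)
Convert 8 ones (place-value notation) → 8 (decimal)
Compute 2392 mod 8 = 0
0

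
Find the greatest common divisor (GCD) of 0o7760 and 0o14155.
Convert 0o7760 (octal) → 7×512 + 7×64 + 6×8 = 4080 (decimal)
Convert 0o14155 (octal) → 1×4096 + 4×512 + 1×64 + 5×8 + 5 = 6253 (decimal)
Compute gcd(4080, 6253) = 1
1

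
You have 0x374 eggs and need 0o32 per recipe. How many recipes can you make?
Convert 0x374 (hexadecimal) → 3×256 + 7×16 + 4 = 884 (decimal)
Convert 0o32 (octal) → 3×8 + 2 = 26 (decimal)
Compute 884 ÷ 26 = 34
34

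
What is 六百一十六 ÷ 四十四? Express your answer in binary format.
Convert 六百一十六 (Chinese numeral) → 6×100 + 1×10 + 6 = 616 (decimal)
Convert 四十四 (Chinese numeral) → 4×10 + 4 = 44 (decimal)
Compute 616 ÷ 44 = 14
Convert 14 (decimal) → 14 = 8 + 4 + 2 → 0b1110 (binary)
0b1110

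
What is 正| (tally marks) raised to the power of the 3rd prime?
Convert 正| (tally marks) → 5 + 1 = 6 (decimal)
Convert the 3rd prime (prime index) → 5 (decimal)
Compute 6 ^ 5 = 7776
7776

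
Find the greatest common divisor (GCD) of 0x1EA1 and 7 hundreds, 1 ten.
Convert 0x1EA1 (hexadecimal) → 1×4096 + 14×256 + 10×16 + 1 = 7841 (decimal)
Convert 7 hundreds, 1 ten (place-value notation) → 7×100 + 1×10 = 710 (decimal)
Compute gcd(7841, 710) = 1
1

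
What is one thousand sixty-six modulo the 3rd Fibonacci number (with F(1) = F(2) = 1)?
Convert one thousand sixty-six (English words) → 1×1000 + 66 = 1066 (decimal)
Convert the 3rd Fibonacci number (with F(1) = F(2) = 1) (Fibonacci index) → 1, 1, 2 → 2 (decimal)
Compute 1066 mod 2 = 0
0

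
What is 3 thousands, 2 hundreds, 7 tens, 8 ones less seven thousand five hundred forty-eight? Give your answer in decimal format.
Convert 3 thousands, 2 hundreds, 7 tens, 8 ones (place-value notation) → 3×1000 + 2×100 + 7×10 + 8 = 3278 (decimal)
Convert seven thousand five hundred forty-eight (English words) → 7×1000 + 5×100 + 48 = 7548 (decimal)
Compute 3278 - 7548 = -4270
-4270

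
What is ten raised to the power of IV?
Convert ten (English words) → 10 (decimal)
Convert IV (Roman numeral) → 4 (decimal)
Compute 10 ^ 4 = 10000
10000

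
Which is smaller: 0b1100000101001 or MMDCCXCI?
Convert 0b1100000101001 (binary) → 4096 + 2048 + 32 + 8 + 1 = 6185 (decimal)
Convert MMDCCXCI (Roman numeral) → 1000 + 1000 + 500 + 100 + 100 + 90 + 1 = 2791 (decimal)
Compare 6185 vs 2791: smaller = 2791
2791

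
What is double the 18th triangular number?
The 18th triangular number = 18×19/2 = 171
Compute 171 × 2 = 342
342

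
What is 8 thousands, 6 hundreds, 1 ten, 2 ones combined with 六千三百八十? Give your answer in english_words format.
Convert 8 thousands, 6 hundreds, 1 ten, 2 ones (place-value notation) → 8×1000 + 6×100 + 1×10 + 2 = 8612 (decimal)
Convert 六千三百八十 (Chinese numeral) → 6×1000 + 3×100 + 8×10 = 6380 (decimal)
Compute 8612 + 6380 = 14992
Convert 14992 (decimal) → 14992 = 14×1000 + 9×100 + 92 → fourteen thousand nine hundred ninety-two (English words)
fourteen thousand nine hundred ninety-two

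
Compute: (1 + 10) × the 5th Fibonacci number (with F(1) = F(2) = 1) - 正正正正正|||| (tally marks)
Convert the 5th Fibonacci number (with F(1) = F(2) = 1) (Fibonacci index) → 1, 1, 2, 3, 5 → 5 (decimal)
Convert 正正正正正|||| (tally marks) → 5 + 5 + 5 + 5 + 5 + 4 = 29 (decimal)
Expression in decimal: (1 + 10) × 5 - 29
Parentheses first: 1 + 10 = 11
Multiply: 11 × 5 = 55
Subtract: 55 - 29 = 26
26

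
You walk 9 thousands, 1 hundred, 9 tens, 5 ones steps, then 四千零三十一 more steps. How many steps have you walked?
Convert 9 thousands, 1 hundred, 9 tens, 5 ones (place-value notation) → 9×1000 + 1×100 + 9×10 + 5 = 9195 (decimal)
Convert 四千零三十一 (Chinese numeral) → 4×1000 + 3×10 + 1 = 4031 (decimal)
Compute 9195 + 4031 = 13226
13226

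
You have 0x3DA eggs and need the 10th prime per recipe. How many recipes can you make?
Convert 0x3DA (hexadecimal) → 3×256 + 13×16 + 10 = 986 (decimal)
Convert the 10th prime (prime index) → 29 (decimal)
Compute 986 ÷ 29 = 34
34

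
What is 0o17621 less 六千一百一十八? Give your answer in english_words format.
Convert 0o17621 (octal) → 1×4096 + 7×512 + 6×64 + 2×8 + 1 = 8081 (decimal)
Convert 六千一百一十八 (Chinese numeral) → 6×1000 + 1×100 + 1×10 + 8 = 6118 (decimal)
Compute 8081 - 6118 = 1963
Convert 1963 (decimal) → 1963 = 1×1000 + 9×100 + 63 → one thousand nine hundred sixty-three (English words)
one thousand nine hundred sixty-three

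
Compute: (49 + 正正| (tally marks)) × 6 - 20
Convert 正正| (tally marks) → 5 + 5 + 1 = 11 (decimal)
Expression in decimal: (49 + 11) × 6 - 20
Parentheses first: 49 + 11 = 60
Multiply: 60 × 6 = 360
Subtract: 360 - 20 = 340
340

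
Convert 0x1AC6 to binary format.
Convert 0x1AC6 (hexadecimal) → 1×4096 + 10×256 + 12×16 + 6 = 6854 (decimal)
Convert 6854 (decimal) → 6854 = 4096 + 2048 + 512 + 128 + 64 + 4 + 2 → 0b1101011000110 (binary)
0b1101011000110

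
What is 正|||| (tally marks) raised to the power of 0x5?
Convert 正|||| (tally marks) → 5 + 4 = 9 (decimal)
Convert 0x5 (hexadecimal) → 5 (decimal)
Compute 9 ^ 5 = 59049
59049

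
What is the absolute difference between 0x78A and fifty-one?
Convert 0x78A (hexadecimal) → 7×256 + 8×16 + 10 = 1930 (decimal)
Convert fifty-one (English words) → 51 (decimal)
Compute |1930 - 51| = 1879
1879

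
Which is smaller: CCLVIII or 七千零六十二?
Convert CCLVIII (Roman numeral) → 100 + 100 + 50 + 5 + 1 + 1 + 1 = 258 (decimal)
Convert 七千零六十二 (Chinese numeral) → 7×1000 + 6×10 + 2 = 7062 (decimal)
Compare 258 vs 7062: smaller = 258
258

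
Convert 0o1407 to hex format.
Convert 0o1407 (octal) → 1×512 + 4×64 + 7 = 775 (decimal)
Convert 775 (decimal) → 775 = 3×256 + 7 → 0x307 (hexadecimal)
0x307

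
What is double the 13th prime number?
The 13th prime number = 41
Compute 41 × 2 = 82
82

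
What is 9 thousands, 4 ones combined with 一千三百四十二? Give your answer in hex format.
Convert 9 thousands, 4 ones (place-value notation) → 9×1000 + 4 = 9004 (decimal)
Convert 一千三百四十二 (Chinese numeral) → 1×1000 + 3×100 + 4×10 + 2 = 1342 (decimal)
Compute 9004 + 1342 = 10346
Convert 10346 (decimal) → 10346 = 2×4096 + 8×256 + 6×16 + 10 → 0x286A (hexadecimal)
0x286A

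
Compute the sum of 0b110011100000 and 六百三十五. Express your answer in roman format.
Convert 0b110011100000 (binary) → 2048 + 1024 + 128 + 64 + 32 = 3296 (decimal)
Convert 六百三十五 (Chinese numeral) → 6×100 + 3×10 + 5 = 635 (decimal)
Compute 3296 + 635 = 3931
Convert 3931 (decimal) → 3931 = 1000 + 1000 + 1000 + 900 + 10 + 10 + 10 + 1 → MMMCMXXXI (Roman numeral)
MMMCMXXXI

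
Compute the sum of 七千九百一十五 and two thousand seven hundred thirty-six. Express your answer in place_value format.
Convert 七千九百一十五 (Chinese numeral) → 7×1000 + 9×100 + 1×10 + 5 = 7915 (decimal)
Convert two thousand seven hundred thirty-six (English words) → 2×1000 + 7×100 + 36 = 2736 (decimal)
Compute 7915 + 2736 = 10651
Convert 10651 (decimal) → 10651 = 10×1000 + 6×100 + 5×10 + 1 → 10 thousands, 6 hundreds, 5 tens, 1 one (place-value notation)
10 thousands, 6 hundreds, 5 tens, 1 one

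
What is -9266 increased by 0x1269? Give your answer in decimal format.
Convert 0x1269 (hexadecimal) → 1×4096 + 2×256 + 6×16 + 9 = 4713 (decimal)
Compute -9266 + 4713 = -4553
-4553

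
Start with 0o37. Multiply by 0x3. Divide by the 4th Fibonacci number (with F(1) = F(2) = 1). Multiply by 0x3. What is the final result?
Convert 0o37 (octal) → 3×8 + 7 = 31 (decimal)
Start: 31
Convert 0x3 (hexadecimal) → 3 (decimal)
31 × 3 = 93
Convert the 4th Fibonacci number (with F(1) = F(2) = 1) (Fibonacci index) → 1, 1, 2, 3 → 3 (decimal)
93 ÷ 3 = 31
Convert 0x3 (hexadecimal) → 3 (decimal)
31 × 3 = 93
93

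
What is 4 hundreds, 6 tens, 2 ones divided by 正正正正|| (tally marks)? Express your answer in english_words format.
Convert 4 hundreds, 6 tens, 2 ones (place-value notation) → 4×100 + 6×10 + 2 = 462 (decimal)
Convert 正正正正|| (tally marks) → 5 + 5 + 5 + 5 + 2 = 22 (decimal)
Compute 462 ÷ 22 = 21
Convert 21 (decimal) → twenty-one (English words)
twenty-one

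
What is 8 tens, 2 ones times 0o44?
Convert 8 tens, 2 ones (place-value notation) → 8×10 + 2 = 82 (decimal)
Convert 0o44 (octal) → 4×8 + 4 = 36 (decimal)
Compute 82 × 36 = 2952
2952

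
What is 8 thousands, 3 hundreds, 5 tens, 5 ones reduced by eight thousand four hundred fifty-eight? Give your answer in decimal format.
Convert 8 thousands, 3 hundreds, 5 tens, 5 ones (place-value notation) → 8×1000 + 3×100 + 5×10 + 5 = 8355 (decimal)
Convert eight thousand four hundred fifty-eight (English words) → 8×1000 + 4×100 + 58 = 8458 (decimal)
Compute 8355 - 8458 = -103
-103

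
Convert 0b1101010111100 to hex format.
Convert 0b1101010111100 (binary) → 4096 + 2048 + 512 + 128 + 32 + 16 + 8 + 4 = 6844 (decimal)
Convert 6844 (decimal) → 6844 = 1×4096 + 10×256 + 11×16 + 12 → 0x1ABC (hexadecimal)
0x1ABC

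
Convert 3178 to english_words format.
Convert 3178 (decimal) → 3178 = 3×1000 + 1×100 + 78 → three thousand one hundred seventy-eight (English words)
three thousand one hundred seventy-eight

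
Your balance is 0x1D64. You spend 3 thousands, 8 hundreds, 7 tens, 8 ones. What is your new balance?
Convert 0x1D64 (hexadecimal) → 1×4096 + 13×256 + 6×16 + 4 = 7524 (decimal)
Convert 3 thousands, 8 hundreds, 7 tens, 8 ones (place-value notation) → 3×1000 + 8×100 + 7×10 + 8 = 3878 (decimal)
Compute 7524 - 3878 = 3646
3646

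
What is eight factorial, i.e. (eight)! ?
Convert eight (English words) → 8 (decimal)
Compute 8! = 40320
40320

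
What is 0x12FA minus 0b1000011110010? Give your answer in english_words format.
Convert 0x12FA (hexadecimal) → 1×4096 + 2×256 + 15×16 + 10 = 4858 (decimal)
Convert 0b1000011110010 (binary) → 4096 + 128 + 64 + 32 + 16 + 2 = 4338 (decimal)
Compute 4858 - 4338 = 520
Convert 520 (decimal) → 520 = 5×100 + 20 → five hundred twenty (English words)
five hundred twenty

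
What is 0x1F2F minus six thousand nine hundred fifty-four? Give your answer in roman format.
Convert 0x1F2F (hexadecimal) → 1×4096 + 15×256 + 2×16 + 15 = 7983 (decimal)
Convert six thousand nine hundred fifty-four (English words) → 6×1000 + 9×100 + 54 = 6954 (decimal)
Compute 7983 - 6954 = 1029
Convert 1029 (decimal) → 1029 = 1000 + 10 + 10 + 9 → MXXIX (Roman numeral)
MXXIX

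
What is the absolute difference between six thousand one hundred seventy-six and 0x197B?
Convert six thousand one hundred seventy-six (English words) → 6×1000 + 1×100 + 76 = 6176 (decimal)
Convert 0x197B (hexadecimal) → 1×4096 + 9×256 + 7×16 + 11 = 6523 (decimal)
Compute |6176 - 6523| = 347
347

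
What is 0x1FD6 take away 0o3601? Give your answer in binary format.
Convert 0x1FD6 (hexadecimal) → 1×4096 + 15×256 + 13×16 + 6 = 8150 (decimal)
Convert 0o3601 (octal) → 3×512 + 6×64 + 1 = 1921 (decimal)
Compute 8150 - 1921 = 6229
Convert 6229 (decimal) → 6229 = 4096 + 2048 + 64 + 16 + 4 + 1 → 0b1100001010101 (binary)
0b1100001010101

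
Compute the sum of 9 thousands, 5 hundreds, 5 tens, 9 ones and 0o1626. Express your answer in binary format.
Convert 9 thousands, 5 hundreds, 5 tens, 9 ones (place-value notation) → 9×1000 + 5×100 + 5×10 + 9 = 9559 (decimal)
Convert 0o1626 (octal) → 1×512 + 6×64 + 2×8 + 6 = 918 (decimal)
Compute 9559 + 918 = 10477
Convert 10477 (decimal) → 10477 = 8192 + 2048 + 128 + 64 + 32 + 8 + 4 + 1 → 0b10100011101101 (binary)
0b10100011101101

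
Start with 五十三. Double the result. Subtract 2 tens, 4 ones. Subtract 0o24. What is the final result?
Convert 五十三 (Chinese numeral) → 5×10 + 3 = 53 (decimal)
Start: 53
53 × 2 = 106
Convert 2 tens, 4 ones (place-value notation) → 2×10 + 4 = 24 (decimal)
106 - 24 = 82
Convert 0o24 (octal) → 2×8 + 4 = 20 (decimal)
82 - 20 = 62
62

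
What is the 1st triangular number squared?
The 1st triangular number = 1×2/2 = 1
Compute 1² = 1 × 1 = 1
1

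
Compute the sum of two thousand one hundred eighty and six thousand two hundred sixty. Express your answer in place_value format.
Convert two thousand one hundred eighty (English words) → 2×1000 + 1×100 + 80 = 2180 (decimal)
Convert six thousand two hundred sixty (English words) → 6×1000 + 2×100 + 60 = 6260 (decimal)
Compute 2180 + 6260 = 8440
Convert 8440 (decimal) → 8440 = 8×1000 + 4×100 + 4×10 → 8 thousands, 4 hundreds, 4 tens (place-value notation)
8 thousands, 4 hundreds, 4 tens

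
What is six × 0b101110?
Convert six (English words) → 6 (decimal)
Convert 0b101110 (binary) → 32 + 8 + 4 + 2 = 46 (decimal)
Compute 6 × 46 = 276
276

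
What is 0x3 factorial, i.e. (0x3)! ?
Convert 0x3 (hexadecimal) → 3 (decimal)
Compute 3! = 6
6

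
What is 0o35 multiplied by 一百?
Convert 0o35 (octal) → 3×8 + 5 = 29 (decimal)
Convert 一百 (Chinese numeral) → 1×100 = 100 (decimal)
Compute 29 × 100 = 2900
2900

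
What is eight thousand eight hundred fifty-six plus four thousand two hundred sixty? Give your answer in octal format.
Convert eight thousand eight hundred fifty-six (English words) → 8×1000 + 8×100 + 56 = 8856 (decimal)
Convert four thousand two hundred sixty (English words) → 4×1000 + 2×100 + 60 = 4260 (decimal)
Compute 8856 + 4260 = 13116
Convert 13116 (decimal) → 13116 = 3×4096 + 1×512 + 4×64 + 7×8 + 4 → 0o31474 (octal)
0o31474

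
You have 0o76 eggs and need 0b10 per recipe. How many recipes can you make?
Convert 0o76 (octal) → 7×8 + 6 = 62 (decimal)
Convert 0b10 (binary) → 2 (decimal)
Compute 62 ÷ 2 = 31
31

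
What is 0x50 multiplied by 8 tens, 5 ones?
Convert 0x50 (hexadecimal) → 5×16 = 80 (decimal)
Convert 8 tens, 5 ones (place-value notation) → 8×10 + 5 = 85 (decimal)
Compute 80 × 85 = 6800
6800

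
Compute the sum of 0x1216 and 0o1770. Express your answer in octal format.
Convert 0x1216 (hexadecimal) → 1×4096 + 2×256 + 1×16 + 6 = 4630 (decimal)
Convert 0o1770 (octal) → 1×512 + 7×64 + 7×8 = 1016 (decimal)
Compute 4630 + 1016 = 5646
Convert 5646 (decimal) → 5646 = 1×4096 + 3×512 + 1×8 + 6 → 0o13016 (octal)
0o13016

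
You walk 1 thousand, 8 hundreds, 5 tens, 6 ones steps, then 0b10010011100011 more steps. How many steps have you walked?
Convert 1 thousand, 8 hundreds, 5 tens, 6 ones (place-value notation) → 1×1000 + 8×100 + 5×10 + 6 = 1856 (decimal)
Convert 0b10010011100011 (binary) → 8192 + 1024 + 128 + 64 + 32 + 2 + 1 = 9443 (decimal)
Compute 1856 + 9443 = 11299
11299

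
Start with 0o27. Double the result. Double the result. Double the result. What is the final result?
Convert 0o27 (octal) → 2×8 + 7 = 23 (decimal)
Start: 23
23 × 2 = 46
46 × 2 = 92
92 × 2 = 184
184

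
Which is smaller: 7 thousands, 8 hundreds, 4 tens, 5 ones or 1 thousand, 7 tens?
Convert 7 thousands, 8 hundreds, 4 tens, 5 ones (place-value notation) → 7×1000 + 8×100 + 4×10 + 5 = 7845 (decimal)
Convert 1 thousand, 7 tens (place-value notation) → 1×1000 + 7×10 = 1070 (decimal)
Compare 7845 vs 1070: smaller = 1070
1070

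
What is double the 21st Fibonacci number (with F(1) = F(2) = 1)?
The 21st Fibonacci number (with F(1) = F(2) = 1) = 10946
Compute 10946 × 2 = 21892
21892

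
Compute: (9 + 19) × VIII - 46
Convert VIII (Roman numeral) → 5 + 1 + 1 + 1 = 8 (decimal)
Expression in decimal: (9 + 19) × 8 - 46
Parentheses first: 9 + 19 = 28
Multiply: 28 × 8 = 224
Subtract: 224 - 46 = 178
178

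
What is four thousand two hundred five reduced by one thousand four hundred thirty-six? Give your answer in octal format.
Convert four thousand two hundred five (English words) → 4×1000 + 2×100 + 5 = 4205 (decimal)
Convert one thousand four hundred thirty-six (English words) → 1×1000 + 4×100 + 36 = 1436 (decimal)
Compute 4205 - 1436 = 2769
Convert 2769 (decimal) → 2769 = 5×512 + 3×64 + 2×8 + 1 → 0o5321 (octal)
0o5321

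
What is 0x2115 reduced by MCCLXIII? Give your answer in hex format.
Convert 0x2115 (hexadecimal) → 2×4096 + 1×256 + 1×16 + 5 = 8469 (decimal)
Convert MCCLXIII (Roman numeral) → 1000 + 100 + 100 + 50 + 10 + 1 + 1 + 1 = 1263 (decimal)
Compute 8469 - 1263 = 7206
Convert 7206 (decimal) → 7206 = 1×4096 + 12×256 + 2×16 + 6 → 0x1C26 (hexadecimal)
0x1C26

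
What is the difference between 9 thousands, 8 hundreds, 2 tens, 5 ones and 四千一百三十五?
Convert 9 thousands, 8 hundreds, 2 tens, 5 ones (place-value notation) → 9×1000 + 8×100 + 2×10 + 5 = 9825 (decimal)
Convert 四千一百三十五 (Chinese numeral) → 4×1000 + 1×100 + 3×10 + 5 = 4135 (decimal)
Difference: |9825 - 4135| = 5690
5690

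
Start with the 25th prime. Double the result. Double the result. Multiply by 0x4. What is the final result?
Convert the 25th prime (prime index) → 97 (decimal)
Start: 97
97 × 2 = 194
194 × 2 = 388
Convert 0x4 (hexadecimal) → 4 (decimal)
388 × 4 = 1552
1552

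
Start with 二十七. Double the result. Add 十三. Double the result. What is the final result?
Convert 二十七 (Chinese numeral) → 2×10 + 7 = 27 (decimal)
Start: 27
27 × 2 = 54
Convert 十三 (Chinese numeral) → 1×10 + 3 = 13 (decimal)
54 + 13 = 67
67 × 2 = 134
134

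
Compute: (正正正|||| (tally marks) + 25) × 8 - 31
Convert 正正正|||| (tally marks) → 5 + 5 + 5 + 4 = 19 (decimal)
Expression in decimal: (19 + 25) × 8 - 31
Parentheses first: 19 + 25 = 44
Multiply: 44 × 8 = 352
Subtract: 352 - 31 = 321
321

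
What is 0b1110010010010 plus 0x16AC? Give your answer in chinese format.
Convert 0b1110010010010 (binary) → 4096 + 2048 + 1024 + 128 + 16 + 2 = 7314 (decimal)
Convert 0x16AC (hexadecimal) → 1×4096 + 6×256 + 10×16 + 12 = 5804 (decimal)
Compute 7314 + 5804 = 13118
Convert 13118 (decimal) → 13118 = 1×10000 + 3×1000 + 1×100 + 1×10 + 8 → 一万三千一百一十八 (Chinese numeral)
一万三千一百一十八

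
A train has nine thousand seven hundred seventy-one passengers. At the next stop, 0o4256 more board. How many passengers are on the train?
Convert nine thousand seven hundred seventy-one (English words) → 9×1000 + 7×100 + 71 = 9771 (decimal)
Convert 0o4256 (octal) → 4×512 + 2×64 + 5×8 + 6 = 2222 (decimal)
Compute 9771 + 2222 = 11993
11993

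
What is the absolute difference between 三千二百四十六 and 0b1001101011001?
Convert 三千二百四十六 (Chinese numeral) → 3×1000 + 2×100 + 4×10 + 6 = 3246 (decimal)
Convert 0b1001101011001 (binary) → 4096 + 512 + 256 + 64 + 16 + 8 + 1 = 4953 (decimal)
Compute |3246 - 4953| = 1707
1707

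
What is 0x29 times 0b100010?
Convert 0x29 (hexadecimal) → 2×16 + 9 = 41 (decimal)
Convert 0b100010 (binary) → 32 + 2 = 34 (decimal)
Compute 41 × 34 = 1394
1394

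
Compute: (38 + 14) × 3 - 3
Parentheses first: 38 + 14 = 52
Multiply: 52 × 3 = 156
Subtract: 156 - 3 = 153
153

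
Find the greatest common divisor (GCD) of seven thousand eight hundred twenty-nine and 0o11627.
Convert seven thousand eight hundred twenty-nine (English words) → 7×1000 + 8×100 + 29 = 7829 (decimal)
Convert 0o11627 (octal) → 1×4096 + 1×512 + 6×64 + 2×8 + 7 = 5015 (decimal)
Compute gcd(7829, 5015) = 1
1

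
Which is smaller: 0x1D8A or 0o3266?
Convert 0x1D8A (hexadecimal) → 1×4096 + 13×256 + 8×16 + 10 = 7562 (decimal)
Convert 0o3266 (octal) → 3×512 + 2×64 + 6×8 + 6 = 1718 (decimal)
Compare 7562 vs 1718: smaller = 1718
1718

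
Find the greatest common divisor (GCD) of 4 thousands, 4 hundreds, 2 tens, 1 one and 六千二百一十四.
Convert 4 thousands, 4 hundreds, 2 tens, 1 one (place-value notation) → 4×1000 + 4×100 + 2×10 + 1 = 4421 (decimal)
Convert 六千二百一十四 (Chinese numeral) → 6×1000 + 2×100 + 1×10 + 4 = 6214 (decimal)
Compute gcd(4421, 6214) = 1
1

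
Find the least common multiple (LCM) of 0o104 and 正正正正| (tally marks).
Convert 0o104 (octal) → 1×64 + 4 = 68 (decimal)
Convert 正正正正| (tally marks) → 5 + 5 + 5 + 5 + 1 = 21 (decimal)
Compute lcm(68, 21) = 1428
1428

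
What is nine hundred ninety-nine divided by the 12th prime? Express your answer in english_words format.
Convert nine hundred ninety-nine (English words) → 9×100 + 99 = 999 (decimal)
Convert the 12th prime (prime index) → 37 (decimal)
Compute 999 ÷ 37 = 27
Convert 27 (decimal) → twenty-seven (English words)
twenty-seven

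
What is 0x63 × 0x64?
Convert 0x63 (hexadecimal) → 6×16 + 3 = 99 (decimal)
Convert 0x64 (hexadecimal) → 6×16 + 4 = 100 (decimal)
Compute 99 × 100 = 9900
9900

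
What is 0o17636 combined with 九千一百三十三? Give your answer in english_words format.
Convert 0o17636 (octal) → 1×4096 + 7×512 + 6×64 + 3×8 + 6 = 8094 (decimal)
Convert 九千一百三十三 (Chinese numeral) → 9×1000 + 1×100 + 3×10 + 3 = 9133 (decimal)
Compute 8094 + 9133 = 17227
Convert 17227 (decimal) → 17227 = 17×1000 + 2×100 + 27 → seventeen thousand two hundred twenty-seven (English words)
seventeen thousand two hundred twenty-seven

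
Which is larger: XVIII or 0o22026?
Convert XVIII (Roman numeral) → 10 + 5 + 1 + 1 + 1 = 18 (decimal)
Convert 0o22026 (octal) → 2×4096 + 2×512 + 2×8 + 6 = 9238 (decimal)
Compare 18 vs 9238: larger = 9238
9238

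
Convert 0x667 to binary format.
Convert 0x667 (hexadecimal) → 6×256 + 6×16 + 7 = 1639 (decimal)
Convert 1639 (decimal) → 1639 = 1024 + 512 + 64 + 32 + 4 + 2 + 1 → 0b11001100111 (binary)
0b11001100111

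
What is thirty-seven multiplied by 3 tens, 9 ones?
Convert thirty-seven (English words) → 37 (decimal)
Convert 3 tens, 9 ones (place-value notation) → 3×10 + 9 = 39 (decimal)
Compute 37 × 39 = 1443
1443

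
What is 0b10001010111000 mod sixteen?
Convert 0b10001010111000 (binary) → 8192 + 512 + 128 + 32 + 16 + 8 = 8888 (decimal)
Convert sixteen (English words) → 16 (decimal)
Compute 8888 mod 16 = 8
8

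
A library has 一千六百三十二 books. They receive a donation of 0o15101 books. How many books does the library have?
Convert 一千六百三十二 (Chinese numeral) → 1×1000 + 6×100 + 3×10 + 2 = 1632 (decimal)
Convert 0o15101 (octal) → 1×4096 + 5×512 + 1×64 + 1 = 6721 (decimal)
Compute 1632 + 6721 = 8353
8353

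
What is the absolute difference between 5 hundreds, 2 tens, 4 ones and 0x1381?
Convert 5 hundreds, 2 tens, 4 ones (place-value notation) → 5×100 + 2×10 + 4 = 524 (decimal)
Convert 0x1381 (hexadecimal) → 1×4096 + 3×256 + 8×16 + 1 = 4993 (decimal)
Compute |524 - 4993| = 4469
4469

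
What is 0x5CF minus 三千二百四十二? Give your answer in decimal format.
Convert 0x5CF (hexadecimal) → 5×256 + 12×16 + 15 = 1487 (decimal)
Convert 三千二百四十二 (Chinese numeral) → 3×1000 + 2×100 + 4×10 + 2 = 3242 (decimal)
Compute 1487 - 3242 = -1755
-1755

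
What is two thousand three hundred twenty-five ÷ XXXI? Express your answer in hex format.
Convert two thousand three hundred twenty-five (English words) → 2×1000 + 3×100 + 25 = 2325 (decimal)
Convert XXXI (Roman numeral) → 10 + 10 + 10 + 1 = 31 (decimal)
Compute 2325 ÷ 31 = 75
Convert 75 (decimal) → 75 = 4×16 + 11 → 0x4B (hexadecimal)
0x4B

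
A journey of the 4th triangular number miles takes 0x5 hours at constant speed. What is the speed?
Convert the 4th triangular number (triangular index) → 4×5/2 = 10 (decimal)
Convert 0x5 (hexadecimal) → 5 (decimal)
Compute 10 ÷ 5 = 2
2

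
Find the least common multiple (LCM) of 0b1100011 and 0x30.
Convert 0b1100011 (binary) → 64 + 32 + 2 + 1 = 99 (decimal)
Convert 0x30 (hexadecimal) → 3×16 = 48 (decimal)
Compute lcm(99, 48) = 1584
1584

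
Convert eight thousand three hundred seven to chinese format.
Convert eight thousand three hundred seven (English words) → 8×1000 + 3×100 + 7 = 8307 (decimal)
Convert 8307 (decimal) → 8307 = 8×1000 + 3×100 + 7 → 八千三百零七 (Chinese numeral)
八千三百零七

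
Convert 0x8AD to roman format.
Convert 0x8AD (hexadecimal) → 8×256 + 10×16 + 13 = 2221 (decimal)
Convert 2221 (decimal) → 2221 = 1000 + 1000 + 100 + 100 + 10 + 10 + 1 → MMCCXXI (Roman numeral)
MMCCXXI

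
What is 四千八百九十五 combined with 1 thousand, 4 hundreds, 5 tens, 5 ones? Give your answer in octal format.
Convert 四千八百九十五 (Chinese numeral) → 4×1000 + 8×100 + 9×10 + 5 = 4895 (decimal)
Convert 1 thousand, 4 hundreds, 5 tens, 5 ones (place-value notation) → 1×1000 + 4×100 + 5×10 + 5 = 1455 (decimal)
Compute 4895 + 1455 = 6350
Convert 6350 (decimal) → 6350 = 1×4096 + 4×512 + 3×64 + 1×8 + 6 → 0o14316 (octal)
0o14316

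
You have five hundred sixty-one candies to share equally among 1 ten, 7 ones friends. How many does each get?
Convert five hundred sixty-one (English words) → 5×100 + 61 = 561 (decimal)
Convert 1 ten, 7 ones (place-value notation) → 1×10 + 7 = 17 (decimal)
Compute 561 ÷ 17 = 33
33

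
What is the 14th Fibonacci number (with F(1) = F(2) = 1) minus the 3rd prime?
The 14th Fibonacci number (with F(1) = F(2) = 1): 1, 1, 2, 3, 5, 8, 13, 21, 34, 55, 89, 144, 233, 377 → 377
Convert the 3rd prime (prime index) → 5 (decimal)
Compute 377 - 5 = 372
372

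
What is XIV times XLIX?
Convert XIV (Roman numeral) → 10 + 4 = 14 (decimal)
Convert XLIX (Roman numeral) → 40 + 9 = 49 (decimal)
Compute 14 × 49 = 686
686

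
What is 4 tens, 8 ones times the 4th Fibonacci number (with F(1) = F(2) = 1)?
Convert 4 tens, 8 ones (place-value notation) → 4×10 + 8 = 48 (decimal)
Convert the 4th Fibonacci number (with F(1) = F(2) = 1) (Fibonacci index) → 1, 1, 2, 3 → 3 (decimal)
Compute 48 × 3 = 144
144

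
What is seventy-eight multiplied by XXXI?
Convert seventy-eight (English words) → 78 (decimal)
Convert XXXI (Roman numeral) → 10 + 10 + 10 + 1 = 31 (decimal)
Compute 78 × 31 = 2418
2418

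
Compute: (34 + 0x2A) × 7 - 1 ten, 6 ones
Convert 0x2A (hexadecimal) → 2×16 + 10 = 42 (decimal)
Convert 1 ten, 6 ones (place-value notation) → 1×10 + 6 = 16 (decimal)
Expression in decimal: (34 + 42) × 7 - 16
Parentheses first: 34 + 42 = 76
Multiply: 76 × 7 = 532
Subtract: 532 - 16 = 516
516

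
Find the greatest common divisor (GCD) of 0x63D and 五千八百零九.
Convert 0x63D (hexadecimal) → 6×256 + 3×16 + 13 = 1597 (decimal)
Convert 五千八百零九 (Chinese numeral) → 5×1000 + 8×100 + 9 = 5809 (decimal)
Compute gcd(1597, 5809) = 1
1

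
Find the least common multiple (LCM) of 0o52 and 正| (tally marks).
Convert 0o52 (octal) → 5×8 + 2 = 42 (decimal)
Convert 正| (tally marks) → 5 + 1 = 6 (decimal)
Compute lcm(42, 6) = 42
42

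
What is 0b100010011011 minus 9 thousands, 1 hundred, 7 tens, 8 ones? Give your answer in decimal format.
Convert 0b100010011011 (binary) → 2048 + 128 + 16 + 8 + 2 + 1 = 2203 (decimal)
Convert 9 thousands, 1 hundred, 7 tens, 8 ones (place-value notation) → 9×1000 + 1×100 + 7×10 + 8 = 9178 (decimal)
Compute 2203 - 9178 = -6975
-6975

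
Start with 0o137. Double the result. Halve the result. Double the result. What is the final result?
Convert 0o137 (octal) → 1×64 + 3×8 + 7 = 95 (decimal)
Start: 95
95 × 2 = 190
190 ÷ 2 = 95
95 × 2 = 190
190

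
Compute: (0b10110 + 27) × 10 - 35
Convert 0b10110 (binary) → 16 + 4 + 2 = 22 (decimal)
Expression in decimal: (22 + 27) × 10 - 35
Parentheses first: 22 + 27 = 49
Multiply: 49 × 10 = 490
Subtract: 490 - 35 = 455
455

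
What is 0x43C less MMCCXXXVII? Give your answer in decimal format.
Convert 0x43C (hexadecimal) → 4×256 + 3×16 + 12 = 1084 (decimal)
Convert MMCCXXXVII (Roman numeral) → 1000 + 1000 + 100 + 100 + 10 + 10 + 10 + 5 + 1 + 1 = 2237 (decimal)
Compute 1084 - 2237 = -1153
-1153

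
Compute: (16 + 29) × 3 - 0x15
Convert 0x15 (hexadecimal) → 1×16 + 5 = 21 (decimal)
Expression in decimal: (16 + 29) × 3 - 21
Parentheses first: 16 + 29 = 45
Multiply: 45 × 3 = 135
Subtract: 135 - 21 = 114
114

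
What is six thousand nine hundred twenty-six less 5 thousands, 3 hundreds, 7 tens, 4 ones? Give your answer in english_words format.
Convert six thousand nine hundred twenty-six (English words) → 6×1000 + 9×100 + 26 = 6926 (decimal)
Convert 5 thousands, 3 hundreds, 7 tens, 4 ones (place-value notation) → 5×1000 + 3×100 + 7×10 + 4 = 5374 (decimal)
Compute 6926 - 5374 = 1552
Convert 1552 (decimal) → 1552 = 1×1000 + 5×100 + 52 → one thousand five hundred fifty-two (English words)
one thousand five hundred fifty-two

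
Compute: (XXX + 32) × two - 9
Convert XXX (Roman numeral) → 10 + 10 + 10 = 30 (decimal)
Convert two (English words) → 2 (decimal)
Expression in decimal: (30 + 32) × 2 - 9
Parentheses first: 30 + 32 = 62
Multiply: 62 × 2 = 124
Subtract: 124 - 9 = 115
115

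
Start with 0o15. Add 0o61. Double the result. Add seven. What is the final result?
Convert 0o15 (octal) → 1×8 + 5 = 13 (decimal)
Start: 13
Convert 0o61 (octal) → 6×8 + 1 = 49 (decimal)
13 + 49 = 62
62 × 2 = 124
Convert seven (English words) → 7 (decimal)
124 + 7 = 131
131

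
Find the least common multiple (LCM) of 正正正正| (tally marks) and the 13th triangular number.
Convert 正正正正| (tally marks) → 5 + 5 + 5 + 5 + 1 = 21 (decimal)
Convert the 13th triangular number (triangular index) → 13×14/2 = 91 (decimal)
Compute lcm(21, 91) = 273
273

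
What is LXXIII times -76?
Convert LXXIII (Roman numeral) → 50 + 10 + 10 + 1 + 1 + 1 = 73 (decimal)
Compute 73 × -76 = -5548
-5548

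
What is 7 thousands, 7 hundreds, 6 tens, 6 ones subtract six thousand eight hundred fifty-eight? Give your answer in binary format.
Convert 7 thousands, 7 hundreds, 6 tens, 6 ones (place-value notation) → 7×1000 + 7×100 + 6×10 + 6 = 7766 (decimal)
Convert six thousand eight hundred fifty-eight (English words) → 6×1000 + 8×100 + 58 = 6858 (decimal)
Compute 7766 - 6858 = 908
Convert 908 (decimal) → 908 = 512 + 256 + 128 + 8 + 4 → 0b1110001100 (binary)
0b1110001100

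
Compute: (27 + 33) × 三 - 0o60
Convert 三 (Chinese numeral) → 3 (decimal)
Convert 0o60 (octal) → 6×8 = 48 (decimal)
Expression in decimal: (27 + 33) × 3 - 48
Parentheses first: 27 + 33 = 60
Multiply: 60 × 3 = 180
Subtract: 180 - 48 = 132
132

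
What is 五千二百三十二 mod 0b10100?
Convert 五千二百三十二 (Chinese numeral) → 5×1000 + 2×100 + 3×10 + 2 = 5232 (decimal)
Convert 0b10100 (binary) → 16 + 4 = 20 (decimal)
Compute 5232 mod 20 = 12
12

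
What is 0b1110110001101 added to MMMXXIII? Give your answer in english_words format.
Convert 0b1110110001101 (binary) → 4096 + 2048 + 1024 + 256 + 128 + 8 + 4 + 1 = 7565 (decimal)
Convert MMMXXIII (Roman numeral) → 1000 + 1000 + 1000 + 10 + 10 + 1 + 1 + 1 = 3023 (decimal)
Compute 7565 + 3023 = 10588
Convert 10588 (decimal) → 10588 = 10×1000 + 5×100 + 88 → ten thousand five hundred eighty-eight (English words)
ten thousand five hundred eighty-eight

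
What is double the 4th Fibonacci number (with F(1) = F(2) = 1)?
The 4th Fibonacci number (with F(1) = F(2) = 1): 1, 1, 2, 3 → 3
Compute 3 × 2 = 6
6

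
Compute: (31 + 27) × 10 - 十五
Convert 十五 (Chinese numeral) → 1×10 + 5 = 15 (decimal)
Expression in decimal: (31 + 27) × 10 - 15
Parentheses first: 31 + 27 = 58
Multiply: 58 × 10 = 580
Subtract: 580 - 15 = 565
565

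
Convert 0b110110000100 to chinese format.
Convert 0b110110000100 (binary) → 2048 + 1024 + 256 + 128 + 4 = 3460 (decimal)
Convert 3460 (decimal) → 3460 = 3×1000 + 4×100 + 6×10 → 三千四百六十 (Chinese numeral)
三千四百六十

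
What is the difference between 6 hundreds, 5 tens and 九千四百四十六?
Convert 6 hundreds, 5 tens (place-value notation) → 6×100 + 5×10 = 650 (decimal)
Convert 九千四百四十六 (Chinese numeral) → 9×1000 + 4×100 + 4×10 + 6 = 9446 (decimal)
Difference: |650 - 9446| = 8796
8796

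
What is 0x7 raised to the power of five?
Convert 0x7 (hexadecimal) → 7 (decimal)
Convert five (English words) → 5 (decimal)
Compute 7 ^ 5 = 16807
16807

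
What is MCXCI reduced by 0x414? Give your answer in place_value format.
Convert MCXCI (Roman numeral) → 1000 + 100 + 90 + 1 = 1191 (decimal)
Convert 0x414 (hexadecimal) → 4×256 + 1×16 + 4 = 1044 (decimal)
Compute 1191 - 1044 = 147
Convert 147 (decimal) → 147 = 1×100 + 4×10 + 7 → 1 hundred, 4 tens, 7 ones (place-value notation)
1 hundred, 4 tens, 7 ones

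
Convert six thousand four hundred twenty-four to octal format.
Convert six thousand four hundred twenty-four (English words) → 6×1000 + 4×100 + 24 = 6424 (decimal)
Convert 6424 (decimal) → 6424 = 1×4096 + 4×512 + 4×64 + 3×8 → 0o14430 (octal)
0o14430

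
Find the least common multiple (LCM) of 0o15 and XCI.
Convert 0o15 (octal) → 1×8 + 5 = 13 (decimal)
Convert XCI (Roman numeral) → 90 + 1 = 91 (decimal)
Compute lcm(13, 91) = 91
91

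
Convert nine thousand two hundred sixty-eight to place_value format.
Convert nine thousand two hundred sixty-eight (English words) → 9×1000 + 2×100 + 68 = 9268 (decimal)
Convert 9268 (decimal) → 9268 = 9×1000 + 2×100 + 6×10 + 8 → 9 thousands, 2 hundreds, 6 tens, 8 ones (place-value notation)
9 thousands, 2 hundreds, 6 tens, 8 ones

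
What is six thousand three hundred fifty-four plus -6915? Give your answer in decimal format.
Convert six thousand three hundred fifty-four (English words) → 6×1000 + 3×100 + 54 = 6354 (decimal)
Compute 6354 + -6915 = -561
-561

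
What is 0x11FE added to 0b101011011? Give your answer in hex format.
Convert 0x11FE (hexadecimal) → 1×4096 + 1×256 + 15×16 + 14 = 4606 (decimal)
Convert 0b101011011 (binary) → 256 + 64 + 16 + 8 + 2 + 1 = 347 (decimal)
Compute 4606 + 347 = 4953
Convert 4953 (decimal) → 4953 = 1×4096 + 3×256 + 5×16 + 9 → 0x1359 (hexadecimal)
0x1359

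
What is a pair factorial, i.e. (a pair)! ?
Convert a pair (colloquial) → 2 (decimal)
Compute 2! = 2
2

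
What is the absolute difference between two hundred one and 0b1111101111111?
Convert two hundred one (English words) → 2×100 + 1 = 201 (decimal)
Convert 0b1111101111111 (binary) → 4096 + 2048 + 1024 + 512 + 256 + 64 + 32 + 16 + 8 + 4 + 2 + 1 = 8063 (decimal)
Compute |201 - 8063| = 7862
7862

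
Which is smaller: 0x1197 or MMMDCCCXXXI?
Convert 0x1197 (hexadecimal) → 1×4096 + 1×256 + 9×16 + 7 = 4503 (decimal)
Convert MMMDCCCXXXI (Roman numeral) → 1000 + 1000 + 1000 + 500 + 100 + 100 + 100 + 10 + 10 + 10 + 1 = 3831 (decimal)
Compare 4503 vs 3831: smaller = 3831
3831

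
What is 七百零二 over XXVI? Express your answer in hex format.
Convert 七百零二 (Chinese numeral) → 7×100 + 2 = 702 (decimal)
Convert XXVI (Roman numeral) → 10 + 10 + 5 + 1 = 26 (decimal)
Compute 702 ÷ 26 = 27
Convert 27 (decimal) → 27 = 1×16 + 11 → 0x1B (hexadecimal)
0x1B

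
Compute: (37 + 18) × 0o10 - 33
Convert 0o10 (octal) → 1×8 = 8 (decimal)
Expression in decimal: (37 + 18) × 8 - 33
Parentheses first: 37 + 18 = 55
Multiply: 55 × 8 = 440
Subtract: 440 - 33 = 407
407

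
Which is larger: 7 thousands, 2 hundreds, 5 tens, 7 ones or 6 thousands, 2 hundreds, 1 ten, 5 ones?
Convert 7 thousands, 2 hundreds, 5 tens, 7 ones (place-value notation) → 7×1000 + 2×100 + 5×10 + 7 = 7257 (decimal)
Convert 6 thousands, 2 hundreds, 1 ten, 5 ones (place-value notation) → 6×1000 + 2×100 + 1×10 + 5 = 6215 (decimal)
Compare 7257 vs 6215: larger = 7257
7257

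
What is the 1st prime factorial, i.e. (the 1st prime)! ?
Convert the 1st prime (prime index) → 2 (decimal)
Compute 2! = 2
2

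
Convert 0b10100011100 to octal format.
Convert 0b10100011100 (binary) → 1024 + 256 + 16 + 8 + 4 = 1308 (decimal)
Convert 1308 (decimal) → 1308 = 2×512 + 4×64 + 3×8 + 4 → 0o2434 (octal)
0o2434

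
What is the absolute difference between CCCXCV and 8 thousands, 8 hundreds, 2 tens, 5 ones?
Convert CCCXCV (Roman numeral) → 100 + 100 + 100 + 90 + 5 = 395 (decimal)
Convert 8 thousands, 8 hundreds, 2 tens, 5 ones (place-value notation) → 8×1000 + 8×100 + 2×10 + 5 = 8825 (decimal)
Compute |395 - 8825| = 8430
8430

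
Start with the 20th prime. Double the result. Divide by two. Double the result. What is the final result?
Convert the 20th prime (prime index) → 71 (decimal)
Start: 71
71 × 2 = 142
Convert two (English words) → 2 (decimal)
142 ÷ 2 = 71
71 × 2 = 142
142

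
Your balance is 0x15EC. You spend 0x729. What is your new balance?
Convert 0x15EC (hexadecimal) → 1×4096 + 5×256 + 14×16 + 12 = 5612 (decimal)
Convert 0x729 (hexadecimal) → 7×256 + 2×16 + 9 = 1833 (decimal)
Compute 5612 - 1833 = 3779
3779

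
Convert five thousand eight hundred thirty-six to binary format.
Convert five thousand eight hundred thirty-six (English words) → 5×1000 + 8×100 + 36 = 5836 (decimal)
Convert 5836 (decimal) → 5836 = 4096 + 1024 + 512 + 128 + 64 + 8 + 4 → 0b1011011001100 (binary)
0b1011011001100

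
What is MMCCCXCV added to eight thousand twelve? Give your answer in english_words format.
Convert MMCCCXCV (Roman numeral) → 1000 + 1000 + 100 + 100 + 100 + 90 + 5 = 2395 (decimal)
Convert eight thousand twelve (English words) → 8×1000 + 12 = 8012 (decimal)
Compute 2395 + 8012 = 10407
Convert 10407 (decimal) → 10407 = 10×1000 + 4×100 + 7 → ten thousand four hundred seven (English words)
ten thousand four hundred seven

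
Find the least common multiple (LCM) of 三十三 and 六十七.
Convert 三十三 (Chinese numeral) → 3×10 + 3 = 33 (decimal)
Convert 六十七 (Chinese numeral) → 6×10 + 7 = 67 (decimal)
Compute lcm(33, 67) = 2211
2211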